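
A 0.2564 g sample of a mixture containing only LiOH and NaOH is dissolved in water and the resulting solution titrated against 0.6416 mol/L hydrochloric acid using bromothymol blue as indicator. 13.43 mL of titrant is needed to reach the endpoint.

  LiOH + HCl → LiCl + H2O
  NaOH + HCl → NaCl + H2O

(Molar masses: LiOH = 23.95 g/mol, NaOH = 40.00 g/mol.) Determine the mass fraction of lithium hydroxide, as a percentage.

n(HCl) = 0.01343 × 0.6416 = 8.617 × 10^-3 mol
Let x = n(LiOH), y = n(NaOH).
Titrant: 1x + 1y = 8.617 × 10^-3;  mass: 23.95x + 40.00y = 0.2564
Solving, x = 5.500 × 10^-3 mol, y = 3.117 × 10^-3 mol
mass of LiOH = 5.500 × 10^-3 × 23.95 = 0.1317 g
% LiOH = 0.1317 / 0.2564 × 100 = 51.37 %

51.37 %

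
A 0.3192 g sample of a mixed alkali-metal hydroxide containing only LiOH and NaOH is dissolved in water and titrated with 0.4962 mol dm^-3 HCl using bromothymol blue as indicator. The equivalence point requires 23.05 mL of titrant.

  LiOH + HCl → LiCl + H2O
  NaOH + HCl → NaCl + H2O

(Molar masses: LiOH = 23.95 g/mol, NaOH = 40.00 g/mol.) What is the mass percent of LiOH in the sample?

64.65 %

n(HCl) = 0.02305 × 0.4962 = 0.01144 mol
Let x = n(LiOH), y = n(NaOH).
Titrant: 1x + 1y = 0.01144;  mass: 23.95x + 40.00y = 0.3192
Solving, x = 8.617 × 10^-3 mol, y = 2.821 × 10^-3 mol
mass of LiOH = 8.617 × 10^-3 × 23.95 = 0.2064 g
% LiOH = 0.2064 / 0.3192 × 100 = 64.65 %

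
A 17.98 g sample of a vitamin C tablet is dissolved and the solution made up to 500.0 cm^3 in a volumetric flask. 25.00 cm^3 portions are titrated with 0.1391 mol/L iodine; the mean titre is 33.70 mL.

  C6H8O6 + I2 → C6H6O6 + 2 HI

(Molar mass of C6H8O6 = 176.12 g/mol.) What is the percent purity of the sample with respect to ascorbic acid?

91.83 %

n(I2) per titration = 0.03370 × 0.1391 = 4.688 × 10^-3 mol
n(C6H8O6) in each aliquot = 4.688 × 10^-3 mol (1:1 ratio)
n(C6H8O6) in the whole flask = 4.688 × 10^-3 × 500.0/25.00 = 0.09375 mol
mass of C6H8O6 = 0.09375 × 176.12 = 16.51 g
% C6H8O6 = 16.51 / 17.98 × 100 = 91.83 %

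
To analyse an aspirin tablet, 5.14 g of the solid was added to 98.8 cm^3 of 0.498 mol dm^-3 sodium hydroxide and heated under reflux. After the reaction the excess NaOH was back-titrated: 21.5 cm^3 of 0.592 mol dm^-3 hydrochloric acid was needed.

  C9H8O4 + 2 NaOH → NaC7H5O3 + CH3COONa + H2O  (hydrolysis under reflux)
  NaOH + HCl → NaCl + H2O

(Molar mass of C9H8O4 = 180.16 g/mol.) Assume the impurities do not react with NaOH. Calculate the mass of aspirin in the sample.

3.29 g

n(NaOH) added = 0.0988 × 0.498 = 0.0492 mol
n(HCl) used in back-titration = 0.0215 × 0.592 = 0.0127 mol
n(NaOH) left over = 0.0127 mol (1:1 ratio)
n(NaOH) consumed by analyte = 0.0492 − 0.0127 = 0.0365 mol
From the 1:2 ratio, n(C9H8O4) = 1/2 × 0.0365 = 0.0182 mol
mass of C9H8O4 = 0.0182 × 180.16 = 3.29 g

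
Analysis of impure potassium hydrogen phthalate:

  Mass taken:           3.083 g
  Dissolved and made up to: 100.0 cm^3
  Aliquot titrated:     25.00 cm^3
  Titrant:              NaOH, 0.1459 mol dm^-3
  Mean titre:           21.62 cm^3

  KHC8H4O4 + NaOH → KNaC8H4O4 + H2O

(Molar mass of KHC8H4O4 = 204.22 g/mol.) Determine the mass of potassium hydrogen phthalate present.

n(NaOH) per titration = 0.02162 × 0.1459 = 3.154 × 10^-3 mol
n(KHC8H4O4) in each aliquot = 3.154 × 10^-3 mol (1:1 ratio)
n(KHC8H4O4) in the whole flask = 3.154 × 10^-3 × 100.0/25.00 = 0.01262 mol
mass of KHC8H4O4 = 0.01262 × 204.22 = 2.577 g

2.577 g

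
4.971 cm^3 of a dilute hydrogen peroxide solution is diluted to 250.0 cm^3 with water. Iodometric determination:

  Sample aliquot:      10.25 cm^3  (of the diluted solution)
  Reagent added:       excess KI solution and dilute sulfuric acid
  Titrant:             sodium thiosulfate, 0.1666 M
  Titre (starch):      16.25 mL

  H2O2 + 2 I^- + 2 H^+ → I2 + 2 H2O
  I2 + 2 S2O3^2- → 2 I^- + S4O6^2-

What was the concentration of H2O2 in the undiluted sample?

6.642 M

n(S2O3^2-) = 0.01625 × 0.1666 = 2.707 × 10^-3 mol
n(I2) = n(S2O3^2-)/2 = 1.354 × 10^-3 mol
n(H2O2) in the aliquot = 1.354 × 10^-3 mol (1:1 ratio)
[H2O2]_dilute = 1.354 × 10^-3 / 0.01025 = 0.1321 mol/L
[H2O2]_original = 0.1321 × 250.0/4.971 = 6.642 mol/L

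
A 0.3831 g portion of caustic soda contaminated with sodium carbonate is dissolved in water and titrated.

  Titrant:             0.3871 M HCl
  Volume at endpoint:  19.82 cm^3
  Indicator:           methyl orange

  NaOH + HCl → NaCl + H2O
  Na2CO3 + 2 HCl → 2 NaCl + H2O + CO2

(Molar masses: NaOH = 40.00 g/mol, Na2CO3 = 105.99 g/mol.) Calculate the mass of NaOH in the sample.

n(HCl) = 0.01982 × 0.3871 = 7.672 × 10^-3 mol
Let x = n(NaOH), y = n(Na2CO3).
Titrant: 1x + 2y = 7.672 × 10^-3;  mass: 40.00x + 105.99y = 0.3831
Solving, x = 1.808 × 10^-3 mol, y = 2.932 × 10^-3 mol
mass of NaOH = 1.808 × 10^-3 × 40.00 = 0.07232 g

0.07232 g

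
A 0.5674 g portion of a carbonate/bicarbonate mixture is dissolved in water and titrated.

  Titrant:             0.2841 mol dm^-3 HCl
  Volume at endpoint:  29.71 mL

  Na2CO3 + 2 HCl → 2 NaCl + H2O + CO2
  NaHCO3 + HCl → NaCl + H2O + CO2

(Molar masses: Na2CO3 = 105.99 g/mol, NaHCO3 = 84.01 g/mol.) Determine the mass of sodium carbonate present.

n(HCl) = 0.02971 × 0.2841 = 8.441 × 10^-3 mol
Let x = n(Na2CO3), y = n(NaHCO3).
Titrant: 2x + 1y = 8.441 × 10^-3;  mass: 105.99x + 84.01y = 0.5674
Solving, x = 2.284 × 10^-3 mol, y = 3.872 × 10^-3 mol
mass of Na2CO3 = 2.284 × 10^-3 × 105.99 = 0.2421 g

0.2421 g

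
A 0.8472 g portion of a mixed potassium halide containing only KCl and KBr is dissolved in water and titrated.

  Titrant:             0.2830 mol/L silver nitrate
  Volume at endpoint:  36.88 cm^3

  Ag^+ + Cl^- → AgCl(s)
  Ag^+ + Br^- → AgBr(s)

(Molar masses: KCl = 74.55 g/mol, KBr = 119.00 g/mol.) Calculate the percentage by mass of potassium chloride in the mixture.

78.16 %

n(AgNO3) = 0.03688 × 0.2830 = 0.01044 mol
Let x = n(KCl), y = n(KBr).
Titrant: 1x + 1y = 0.01044;  mass: 74.55x + 119.00y = 0.8472
Solving, x = 8.882 × 10^-3 mol, y = 1.555 × 10^-3 mol
mass of KCl = 8.882 × 10^-3 × 74.55 = 0.6622 g
% KCl = 0.6622 / 0.8472 × 100 = 78.16 %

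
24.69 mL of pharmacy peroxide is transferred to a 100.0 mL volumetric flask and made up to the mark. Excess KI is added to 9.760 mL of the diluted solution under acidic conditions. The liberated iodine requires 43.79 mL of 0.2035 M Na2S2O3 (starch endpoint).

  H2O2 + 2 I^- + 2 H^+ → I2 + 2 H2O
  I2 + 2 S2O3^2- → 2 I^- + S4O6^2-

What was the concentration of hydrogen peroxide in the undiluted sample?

n(S2O3^2-) = 0.04379 × 0.2035 = 8.911 × 10^-3 mol
n(I2) = n(S2O3^2-)/2 = 4.456 × 10^-3 mol
n(H2O2) in the aliquot = 4.456 × 10^-3 mol (1:1 ratio)
[H2O2]_dilute = 4.456 × 10^-3 / 0.009760 = 0.4565 mol/L
[H2O2]_original = 0.4565 × 100.0/24.69 = 1.849 mol/L

1.849 M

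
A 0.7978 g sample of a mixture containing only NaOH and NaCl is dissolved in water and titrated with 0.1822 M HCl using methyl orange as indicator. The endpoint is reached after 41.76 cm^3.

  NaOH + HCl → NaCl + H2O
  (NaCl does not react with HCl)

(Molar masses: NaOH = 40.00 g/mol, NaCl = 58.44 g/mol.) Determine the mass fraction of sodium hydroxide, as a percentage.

38.15 %

n(HCl) = 0.04176 × 0.1822 = 7.609 × 10^-3 mol
Let x = n(NaOH), y = n(NaCl).
Titrant: 1x = 7.609 × 10^-3;  mass: 40.00x + 58.44y = 0.7978
Solving, x = 7.609 × 10^-3 mol, y = 8.444 × 10^-3 mol
mass of NaOH = 7.609 × 10^-3 × 40.00 = 0.3043 g
% NaOH = 0.3043 / 0.7978 × 100 = 38.15 %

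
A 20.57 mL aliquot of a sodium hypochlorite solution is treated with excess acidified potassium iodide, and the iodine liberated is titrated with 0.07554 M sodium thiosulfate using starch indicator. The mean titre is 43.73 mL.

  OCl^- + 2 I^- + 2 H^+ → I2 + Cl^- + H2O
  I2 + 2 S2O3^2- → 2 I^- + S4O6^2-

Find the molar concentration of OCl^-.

0.08030 M

n(S2O3^2-) = 0.04373 × 0.07554 = 3.303 × 10^-3 mol
n(I2) = n(S2O3^2-)/2 = 1.652 × 10^-3 mol
n(OCl^-) in the aliquot = 1.652 × 10^-3 mol (1:1 ratio)
[OCl^-] = 1.652 × 10^-3 / 0.02057 = 0.08030 mol/L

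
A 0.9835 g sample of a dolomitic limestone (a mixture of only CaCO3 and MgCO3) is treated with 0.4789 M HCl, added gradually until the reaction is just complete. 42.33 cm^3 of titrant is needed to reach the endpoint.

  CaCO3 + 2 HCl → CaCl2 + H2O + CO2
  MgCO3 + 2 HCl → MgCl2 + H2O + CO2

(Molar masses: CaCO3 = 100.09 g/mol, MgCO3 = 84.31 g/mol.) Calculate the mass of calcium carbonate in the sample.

0.8179 g

n(HCl) = 0.04233 × 0.4789 = 0.02027 mol
Let x = n(CaCO3), y = n(MgCO3).
Titrant: 2x + 2y = 0.02027;  mass: 100.09x + 84.31y = 0.9835
Solving, x = 8.171 × 10^-3 mol, y = 1.965 × 10^-3 mol
mass of CaCO3 = 8.171 × 10^-3 × 100.09 = 0.8179 g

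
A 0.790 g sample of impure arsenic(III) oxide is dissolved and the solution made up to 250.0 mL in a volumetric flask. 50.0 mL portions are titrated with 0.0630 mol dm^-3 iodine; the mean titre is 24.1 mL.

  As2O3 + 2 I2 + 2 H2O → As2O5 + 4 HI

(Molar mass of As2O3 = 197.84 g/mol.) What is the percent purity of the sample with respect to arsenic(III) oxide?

95.1 %

n(I2) per titration = 0.0241 × 0.0630 = 1.52 × 10^-3 mol
From the 1:2 ratio, n(As2O3) in each aliquot = 1/2 × 1.52 × 10^-3 = 7.59 × 10^-4 mol
n(As2O3) in the whole flask = 7.59 × 10^-4 × 250.0/50.0 = 3.80 × 10^-3 mol
mass of As2O3 = 3.80 × 10^-3 × 197.84 = 0.751 g
% As2O3 = 0.751 / 0.790 × 100 = 95.1 %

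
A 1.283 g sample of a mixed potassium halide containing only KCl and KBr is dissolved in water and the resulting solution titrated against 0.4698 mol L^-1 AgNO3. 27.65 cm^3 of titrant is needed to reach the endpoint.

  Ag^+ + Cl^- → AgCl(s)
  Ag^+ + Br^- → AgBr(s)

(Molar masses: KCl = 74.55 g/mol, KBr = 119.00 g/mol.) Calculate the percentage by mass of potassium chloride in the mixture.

n(AgNO3) = 0.02765 × 0.4698 = 0.01299 mol
Let x = n(KCl), y = n(KBr).
Titrant: 1x + 1y = 0.01299;  mass: 74.55x + 119.00y = 1.283
Solving, x = 5.912 × 10^-3 mol, y = 7.078 × 10^-3 mol
mass of KCl = 5.912 × 10^-3 × 74.55 = 0.4408 g
% KCl = 0.4408 / 1.283 × 100 = 34.35 %

34.35 %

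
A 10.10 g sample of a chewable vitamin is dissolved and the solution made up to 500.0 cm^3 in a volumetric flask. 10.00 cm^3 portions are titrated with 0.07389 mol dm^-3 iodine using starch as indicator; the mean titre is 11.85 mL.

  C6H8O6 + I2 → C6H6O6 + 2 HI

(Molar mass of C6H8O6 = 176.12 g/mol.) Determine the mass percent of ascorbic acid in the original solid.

n(I2) per titration = 0.01185 × 0.07389 = 8.756 × 10^-4 mol
n(C6H8O6) in each aliquot = 8.756 × 10^-4 mol (1:1 ratio)
n(C6H8O6) in the whole flask = 8.756 × 10^-4 × 500.0/10.00 = 0.04378 mol
mass of C6H8O6 = 0.04378 × 176.12 = 7.711 g
% C6H8O6 = 7.711 / 10.10 × 100 = 76.34 %

76.34 %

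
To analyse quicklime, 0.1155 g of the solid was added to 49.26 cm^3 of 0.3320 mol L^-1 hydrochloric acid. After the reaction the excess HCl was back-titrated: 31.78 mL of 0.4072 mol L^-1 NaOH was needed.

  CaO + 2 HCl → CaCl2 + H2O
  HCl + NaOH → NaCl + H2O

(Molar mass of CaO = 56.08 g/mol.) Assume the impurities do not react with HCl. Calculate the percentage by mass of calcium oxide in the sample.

n(HCl) added = 0.04926 × 0.3320 = 0.01635 mol
n(NaOH) used in back-titration = 0.03178 × 0.4072 = 0.01294 mol
n(HCl) left over = 0.01294 mol (1:1 ratio)
n(HCl) consumed by analyte = 0.01635 − 0.01294 = 3.414 × 10^-3 mol
From the 1:2 ratio, n(CaO) = 1/2 × 3.414 × 10^-3 = 1.707 × 10^-3 mol
mass of CaO = 1.707 × 10^-3 × 56.08 = 0.09571 g
% CaO = 0.09571 / 0.1155 × 100 = 82.87 %

82.87 %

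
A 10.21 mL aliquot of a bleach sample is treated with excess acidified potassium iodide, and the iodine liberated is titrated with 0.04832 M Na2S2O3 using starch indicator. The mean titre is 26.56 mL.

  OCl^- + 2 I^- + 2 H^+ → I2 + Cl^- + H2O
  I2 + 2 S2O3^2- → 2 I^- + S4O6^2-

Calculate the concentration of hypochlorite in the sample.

0.06285 M

n(S2O3^2-) = 0.02656 × 0.04832 = 1.283 × 10^-3 mol
n(I2) = n(S2O3^2-)/2 = 6.417 × 10^-4 mol
n(OCl^-) in the aliquot = 6.417 × 10^-4 mol (1:1 ratio)
[OCl^-] = 6.417 × 10^-4 / 0.01021 = 0.06285 mol/L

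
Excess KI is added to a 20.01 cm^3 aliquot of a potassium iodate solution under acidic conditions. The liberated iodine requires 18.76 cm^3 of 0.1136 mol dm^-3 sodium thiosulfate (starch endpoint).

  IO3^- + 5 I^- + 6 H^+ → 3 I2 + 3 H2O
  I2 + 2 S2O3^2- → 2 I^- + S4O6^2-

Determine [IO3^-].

n(S2O3^2-) = 0.01876 × 0.1136 = 2.131 × 10^-3 mol
n(I2) = n(S2O3^2-)/2 = 1.066 × 10^-3 mol
From the 1:3 ratio, n(IO3^-) in the aliquot = 1/3 × 1.066 × 10^-3 = 3.552 × 10^-4 mol
[IO3^-] = 3.552 × 10^-4 / 0.02001 = 0.01775 mol/L

0.01775 mol/L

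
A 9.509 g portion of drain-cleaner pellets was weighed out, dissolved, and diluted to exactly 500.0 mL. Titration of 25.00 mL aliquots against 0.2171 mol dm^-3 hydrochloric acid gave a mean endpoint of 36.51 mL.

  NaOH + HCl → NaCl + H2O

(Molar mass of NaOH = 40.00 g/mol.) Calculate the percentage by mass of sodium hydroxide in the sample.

n(HCl) per titration = 0.03651 × 0.2171 = 7.926 × 10^-3 mol
n(NaOH) in each aliquot = 7.926 × 10^-3 mol (1:1 ratio)
n(NaOH) in the whole flask = 7.926 × 10^-3 × 500.0/25.00 = 0.1585 mol
mass of NaOH = 0.1585 × 40.00 = 6.341 g
% NaOH = 6.341 / 9.509 × 100 = 66.68 %

66.68 %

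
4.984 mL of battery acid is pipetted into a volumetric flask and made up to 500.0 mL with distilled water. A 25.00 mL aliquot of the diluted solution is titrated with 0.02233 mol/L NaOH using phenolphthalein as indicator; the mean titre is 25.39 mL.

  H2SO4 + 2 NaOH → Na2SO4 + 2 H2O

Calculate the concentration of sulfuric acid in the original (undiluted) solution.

n(NaOH) = 0.02539 × 0.02233 = 5.670 × 10^-4 mol
From the 1:2 ratio, n(H2SO4) in the aliquot = 1/2 × 5.670 × 10^-4 = 2.835 × 10^-4 mol
[H2SO4]_dilute = 2.835 × 10^-4 / 0.02500 = 0.01134 mol/L
Dilution factor = 500.0 / 4.984 = 100.3
[H2SO4]_stock = 0.01134 × 100.3 = 1.138 mol/L

1.138 mol/L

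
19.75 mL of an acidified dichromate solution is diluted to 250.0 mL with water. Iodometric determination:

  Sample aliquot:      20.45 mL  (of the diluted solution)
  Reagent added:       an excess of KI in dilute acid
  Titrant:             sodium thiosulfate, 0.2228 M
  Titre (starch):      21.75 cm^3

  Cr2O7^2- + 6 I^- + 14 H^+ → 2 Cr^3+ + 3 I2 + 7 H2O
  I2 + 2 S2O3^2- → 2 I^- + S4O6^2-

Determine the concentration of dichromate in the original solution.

n(S2O3^2-) = 0.02175 × 0.2228 = 4.846 × 10^-3 mol
n(I2) = n(S2O3^2-)/2 = 2.423 × 10^-3 mol
From the 1:3 ratio, n(Cr2O7^2-) in the aliquot = 1/3 × 2.423 × 10^-3 = 8.076 × 10^-4 mol
[Cr2O7^2-]_dilute = 8.076 × 10^-4 / 0.02045 = 0.03949 mol/L
[Cr2O7^2-]_original = 0.03949 × 250.0/19.75 = 0.4999 mol/L

0.4999 M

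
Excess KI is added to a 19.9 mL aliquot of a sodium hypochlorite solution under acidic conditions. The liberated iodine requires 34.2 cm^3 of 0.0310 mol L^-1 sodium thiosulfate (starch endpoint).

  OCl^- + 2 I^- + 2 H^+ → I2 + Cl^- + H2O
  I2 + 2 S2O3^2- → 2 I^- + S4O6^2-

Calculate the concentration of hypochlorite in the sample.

0.0266 mol/L

n(S2O3^2-) = 0.0342 × 0.0310 = 1.06 × 10^-3 mol
n(I2) = n(S2O3^2-)/2 = 5.30 × 10^-4 mol
n(OCl^-) in the aliquot = 5.30 × 10^-4 mol (1:1 ratio)
[OCl^-] = 5.30 × 10^-4 / 0.0199 = 0.0266 mol/L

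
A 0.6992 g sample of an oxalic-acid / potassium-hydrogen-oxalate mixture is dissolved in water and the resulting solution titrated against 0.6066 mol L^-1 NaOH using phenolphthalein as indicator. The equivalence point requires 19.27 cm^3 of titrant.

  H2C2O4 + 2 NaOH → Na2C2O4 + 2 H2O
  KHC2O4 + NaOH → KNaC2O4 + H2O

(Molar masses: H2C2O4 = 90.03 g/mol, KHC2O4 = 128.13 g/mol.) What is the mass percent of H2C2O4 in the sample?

n(NaOH) = 0.01927 × 0.6066 = 0.01169 mol
Let x = n(H2C2O4), y = n(KHC2O4).
Titrant: 2x + 1y = 0.01169;  mass: 90.03x + 128.13y = 0.6992
Solving, x = 4.804 × 10^-3 mol, y = 2.082 × 10^-3 mol
mass of H2C2O4 = 4.804 × 10^-3 × 90.03 = 0.4325 g
% H2C2O4 = 0.4325 / 0.6992 × 100 = 61.85 %

61.85 %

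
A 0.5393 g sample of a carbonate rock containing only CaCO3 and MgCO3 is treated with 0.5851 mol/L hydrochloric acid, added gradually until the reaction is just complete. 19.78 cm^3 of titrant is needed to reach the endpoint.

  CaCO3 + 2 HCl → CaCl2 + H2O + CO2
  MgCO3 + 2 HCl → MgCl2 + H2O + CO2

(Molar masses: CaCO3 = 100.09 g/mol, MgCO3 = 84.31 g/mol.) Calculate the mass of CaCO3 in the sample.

n(HCl) = 0.01978 × 0.5851 = 0.01157 mol
Let x = n(CaCO3), y = n(MgCO3).
Titrant: 2x + 2y = 0.01157;  mass: 100.09x + 84.31y = 0.5393
Solving, x = 3.259 × 10^-3 mol, y = 2.528 × 10^-3 mol
mass of CaCO3 = 3.259 × 10^-3 × 100.09 = 0.3262 g

0.3262 g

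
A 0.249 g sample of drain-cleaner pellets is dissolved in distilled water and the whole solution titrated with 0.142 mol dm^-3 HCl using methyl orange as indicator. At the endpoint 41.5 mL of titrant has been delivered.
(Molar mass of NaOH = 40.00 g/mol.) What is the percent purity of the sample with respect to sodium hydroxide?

NaOH + HCl → NaCl + H2O
n(HCl) = 0.0415 L × 0.142 mol/L = 5.89 × 10^-3 mol
n(NaOH) = 5.89 × 10^-3 mol (1:1 ratio)
mass of NaOH = 5.89 × 10^-3 × 40.00 g/mol = 0.236 g
% NaOH = 0.236 / 0.249 × 100 = 94.7 %

94.7 %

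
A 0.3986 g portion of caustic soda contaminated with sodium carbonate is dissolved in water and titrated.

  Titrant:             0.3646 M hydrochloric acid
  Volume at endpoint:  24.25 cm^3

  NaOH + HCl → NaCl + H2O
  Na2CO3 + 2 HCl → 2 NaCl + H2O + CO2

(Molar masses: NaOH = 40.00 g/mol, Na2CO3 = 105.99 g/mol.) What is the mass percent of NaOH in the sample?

54.02 %

n(HCl) = 0.02425 × 0.3646 = 8.842 × 10^-3 mol
Let x = n(NaOH), y = n(Na2CO3).
Titrant: 1x + 2y = 8.842 × 10^-3;  mass: 40.00x + 105.99y = 0.3986
Solving, x = 5.383 × 10^-3 mol, y = 1.729 × 10^-3 mol
mass of NaOH = 5.383 × 10^-3 × 40.00 = 0.2153 g
% NaOH = 0.2153 / 0.3986 × 100 = 54.02 %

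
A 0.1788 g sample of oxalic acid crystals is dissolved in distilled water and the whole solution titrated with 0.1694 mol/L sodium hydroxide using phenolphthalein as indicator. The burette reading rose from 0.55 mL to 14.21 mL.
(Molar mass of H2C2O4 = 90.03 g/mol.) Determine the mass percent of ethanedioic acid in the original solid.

58.26 %

H2C2O4 + 2 NaOH → Na2C2O4 + 2 H2O
n(NaOH) = 0.01366 L × 0.1694 mol/L = 2.314 × 10^-3 mol
From the 1:2 ratio, n(H2C2O4) = 1/2 × 2.314 × 10^-3 = 1.157 × 10^-3 mol
mass of H2C2O4 = 1.157 × 10^-3 × 90.03 g/mol = 0.1042 g
% H2C2O4 = 0.1042 / 0.1788 × 100 = 58.26 %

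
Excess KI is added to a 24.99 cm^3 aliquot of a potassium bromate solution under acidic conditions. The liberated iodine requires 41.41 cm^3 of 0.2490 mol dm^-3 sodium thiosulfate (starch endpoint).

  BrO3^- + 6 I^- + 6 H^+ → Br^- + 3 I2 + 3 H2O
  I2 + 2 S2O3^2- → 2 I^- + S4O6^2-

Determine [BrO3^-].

0.06877 mol/L

n(S2O3^2-) = 0.04141 × 0.2490 = 0.01031 mol
n(I2) = n(S2O3^2-)/2 = 5.156 × 10^-3 mol
From the 1:3 ratio, n(BrO3^-) in the aliquot = 1/3 × 5.156 × 10^-3 = 1.719 × 10^-3 mol
[BrO3^-] = 1.719 × 10^-3 / 0.02499 = 0.06877 mol/L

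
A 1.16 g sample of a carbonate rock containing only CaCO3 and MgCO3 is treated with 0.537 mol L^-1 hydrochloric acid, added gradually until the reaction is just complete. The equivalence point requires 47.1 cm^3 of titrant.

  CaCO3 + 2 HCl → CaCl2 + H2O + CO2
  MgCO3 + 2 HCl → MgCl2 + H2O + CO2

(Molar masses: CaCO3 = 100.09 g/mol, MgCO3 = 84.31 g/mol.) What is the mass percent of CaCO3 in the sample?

n(HCl) = 0.0471 × 0.537 = 0.0253 mol
Let x = n(CaCO3), y = n(MgCO3).
Titrant: 2x + 2y = 0.0253;  mass: 100.09x + 84.31y = 1.16
Solving, x = 5.94 × 10^-3 mol, y = 6.70 × 10^-3 mol
mass of CaCO3 = 5.94 × 10^-3 × 100.09 = 0.595 g
% CaCO3 = 0.595 / 1.16 × 100 = 51.3 %

51.3 %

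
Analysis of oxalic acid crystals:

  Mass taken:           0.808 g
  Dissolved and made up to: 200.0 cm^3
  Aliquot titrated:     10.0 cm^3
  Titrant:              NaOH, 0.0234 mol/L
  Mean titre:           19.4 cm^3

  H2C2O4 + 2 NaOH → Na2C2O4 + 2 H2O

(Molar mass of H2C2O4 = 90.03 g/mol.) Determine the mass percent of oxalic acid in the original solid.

n(NaOH) per titration = 0.0194 × 0.0234 = 4.54 × 10^-4 mol
From the 1:2 ratio, n(H2C2O4) in each aliquot = 1/2 × 4.54 × 10^-4 = 2.27 × 10^-4 mol
n(H2C2O4) in the whole flask = 2.27 × 10^-4 × 200.0/10.0 = 4.54 × 10^-3 mol
mass of H2C2O4 = 4.54 × 10^-3 × 90.03 = 0.409 g
% H2C2O4 = 0.409 / 0.808 × 100 = 50.6 %

50.6 %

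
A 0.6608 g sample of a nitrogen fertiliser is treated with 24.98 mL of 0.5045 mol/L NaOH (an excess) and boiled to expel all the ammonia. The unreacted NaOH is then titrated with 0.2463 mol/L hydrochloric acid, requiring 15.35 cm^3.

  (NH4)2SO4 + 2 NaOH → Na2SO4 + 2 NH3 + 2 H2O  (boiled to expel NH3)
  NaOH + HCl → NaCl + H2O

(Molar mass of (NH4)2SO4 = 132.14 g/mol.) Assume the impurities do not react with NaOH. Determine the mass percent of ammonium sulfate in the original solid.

88.20 %

n(NaOH) added = 0.02498 × 0.5045 = 0.01260 mol
n(HCl) used in back-titration = 0.01535 × 0.2463 = 3.781 × 10^-3 mol
n(NaOH) left over = 3.781 × 10^-3 mol (1:1 ratio)
n(NaOH) consumed by analyte = 0.01260 − 3.781 × 10^-3 = 8.822 × 10^-3 mol
From the 1:2 ratio, n((NH4)2SO4) = 1/2 × 8.822 × 10^-3 = 4.411 × 10^-3 mol
mass of (NH4)2SO4 = 4.411 × 10^-3 × 132.14 = 0.5829 g
% (NH4)2SO4 = 0.5829 / 0.6608 × 100 = 88.20 %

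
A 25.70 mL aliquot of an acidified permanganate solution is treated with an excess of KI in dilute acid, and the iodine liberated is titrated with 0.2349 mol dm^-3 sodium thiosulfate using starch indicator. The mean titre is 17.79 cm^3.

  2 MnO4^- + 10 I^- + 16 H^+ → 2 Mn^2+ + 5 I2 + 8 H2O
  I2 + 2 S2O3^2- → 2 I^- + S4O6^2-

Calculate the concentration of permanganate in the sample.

0.03252 mol/L

n(S2O3^2-) = 0.01779 × 0.2349 = 4.179 × 10^-3 mol
n(I2) = n(S2O3^2-)/2 = 2.089 × 10^-3 mol
From the 2:5 ratio, n(MnO4^-) in the aliquot = 2/5 × 2.089 × 10^-3 = 8.358 × 10^-4 mol
[MnO4^-] = 8.358 × 10^-4 / 0.02570 = 0.03252 mol/L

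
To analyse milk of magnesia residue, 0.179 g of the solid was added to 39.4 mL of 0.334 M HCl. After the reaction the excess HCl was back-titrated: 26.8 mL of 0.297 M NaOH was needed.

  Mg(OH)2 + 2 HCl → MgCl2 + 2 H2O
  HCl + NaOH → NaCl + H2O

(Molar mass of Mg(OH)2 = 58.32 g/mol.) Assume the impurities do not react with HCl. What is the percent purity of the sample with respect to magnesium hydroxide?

n(HCl) added = 0.0394 × 0.334 = 0.0132 mol
n(NaOH) used in back-titration = 0.0268 × 0.297 = 7.96 × 10^-3 mol
n(HCl) left over = 7.96 × 10^-3 mol (1:1 ratio)
n(HCl) consumed by analyte = 0.0132 − 7.96 × 10^-3 = 5.20 × 10^-3 mol
From the 1:2 ratio, n(Mg(OH)2) = 1/2 × 5.20 × 10^-3 = 2.60 × 10^-3 mol
mass of Mg(OH)2 = 2.60 × 10^-3 × 58.32 = 0.152 g
% Mg(OH)2 = 0.152 / 0.179 × 100 = 84.7 %

84.7 %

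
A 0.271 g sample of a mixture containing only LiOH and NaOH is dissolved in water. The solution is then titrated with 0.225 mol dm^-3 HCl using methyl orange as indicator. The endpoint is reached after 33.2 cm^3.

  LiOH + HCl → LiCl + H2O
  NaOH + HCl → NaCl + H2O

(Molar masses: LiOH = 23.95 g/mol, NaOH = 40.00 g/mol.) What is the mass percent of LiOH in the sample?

n(HCl) = 0.0332 × 0.225 = 7.47 × 10^-3 mol
Let x = n(LiOH), y = n(NaOH).
Titrant: 1x + 1y = 7.47 × 10^-3;  mass: 23.95x + 40.00y = 0.271
Solving, x = 1.73 × 10^-3 mol, y = 5.74 × 10^-3 mol
mass of LiOH = 1.73 × 10^-3 × 23.95 = 0.0415 g
% LiOH = 0.0415 / 0.271 × 100 = 15.3 %

15.3 %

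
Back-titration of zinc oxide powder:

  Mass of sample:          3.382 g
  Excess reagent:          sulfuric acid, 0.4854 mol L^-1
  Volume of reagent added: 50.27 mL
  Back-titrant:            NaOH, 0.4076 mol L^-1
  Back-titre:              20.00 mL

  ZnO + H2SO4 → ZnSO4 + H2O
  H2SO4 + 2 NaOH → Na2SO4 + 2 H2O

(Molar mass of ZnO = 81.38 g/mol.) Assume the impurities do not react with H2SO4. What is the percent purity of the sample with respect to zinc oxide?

48.91 %

n(H2SO4) added = 0.05027 × 0.4854 = 0.02440 mol
n(NaOH) used in back-titration = 0.02000 × 0.4076 = 8.152 × 10^-3 mol
From the 1:2 ratio, n(H2SO4) left over = 1/2 × 8.152 × 10^-3 = 4.076 × 10^-3 mol
n(H2SO4) consumed by analyte = 0.02440 − 4.076 × 10^-3 = 0.02033 mol
n(ZnO) = 0.02033 mol (1:1 ratio)
mass of ZnO = 0.02033 × 81.38 = 1.654 g
% ZnO = 1.654 / 3.382 × 100 = 48.91 %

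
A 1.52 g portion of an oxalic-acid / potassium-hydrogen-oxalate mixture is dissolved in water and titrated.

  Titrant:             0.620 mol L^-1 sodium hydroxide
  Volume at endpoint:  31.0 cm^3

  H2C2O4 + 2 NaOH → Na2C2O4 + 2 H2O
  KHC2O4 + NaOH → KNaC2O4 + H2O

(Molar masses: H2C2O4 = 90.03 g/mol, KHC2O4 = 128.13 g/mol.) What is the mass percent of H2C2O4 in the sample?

33.6 %

n(NaOH) = 0.0310 × 0.620 = 0.0192 mol
Let x = n(H2C2O4), y = n(KHC2O4).
Titrant: 2x + 1y = 0.0192;  mass: 90.03x + 128.13y = 1.52
Solving, x = 5.67 × 10^-3 mol, y = 7.88 × 10^-3 mol
mass of H2C2O4 = 5.67 × 10^-3 × 90.03 = 0.511 g
% H2C2O4 = 0.511 / 1.52 × 100 = 33.6 %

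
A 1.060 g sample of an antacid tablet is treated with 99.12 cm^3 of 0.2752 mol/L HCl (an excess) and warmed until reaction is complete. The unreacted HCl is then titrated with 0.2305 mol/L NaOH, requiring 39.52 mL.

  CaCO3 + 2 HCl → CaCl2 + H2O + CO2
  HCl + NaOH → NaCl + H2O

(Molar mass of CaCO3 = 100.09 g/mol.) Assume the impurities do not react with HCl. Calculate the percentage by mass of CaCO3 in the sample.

85.78 %

n(HCl) added = 0.09912 × 0.2752 = 0.02728 mol
n(NaOH) used in back-titration = 0.03952 × 0.2305 = 9.109 × 10^-3 mol
n(HCl) left over = 9.109 × 10^-3 mol (1:1 ratio)
n(HCl) consumed by analyte = 0.02728 − 9.109 × 10^-3 = 0.01817 mol
From the 1:2 ratio, n(CaCO3) = 1/2 × 0.01817 = 9.084 × 10^-3 mol
mass of CaCO3 = 9.084 × 10^-3 × 100.09 = 0.9092 g
% CaCO3 = 0.9092 / 1.060 × 100 = 85.78 %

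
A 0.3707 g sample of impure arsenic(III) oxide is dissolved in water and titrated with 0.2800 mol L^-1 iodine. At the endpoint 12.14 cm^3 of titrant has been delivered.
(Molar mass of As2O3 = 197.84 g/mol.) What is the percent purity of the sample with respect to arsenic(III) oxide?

As2O3 + 2 I2 + 2 H2O → As2O5 + 4 HI
n(I2) = 0.01214 L × 0.2800 mol/L = 3.399 × 10^-3 mol
From the 1:2 ratio, n(As2O3) = 1/2 × 3.399 × 10^-3 = 1.700 × 10^-3 mol
mass of As2O3 = 1.700 × 10^-3 × 197.84 g/mol = 0.3362 g
% As2O3 = 0.3362 / 0.3707 × 100 = 90.71 %

90.71 %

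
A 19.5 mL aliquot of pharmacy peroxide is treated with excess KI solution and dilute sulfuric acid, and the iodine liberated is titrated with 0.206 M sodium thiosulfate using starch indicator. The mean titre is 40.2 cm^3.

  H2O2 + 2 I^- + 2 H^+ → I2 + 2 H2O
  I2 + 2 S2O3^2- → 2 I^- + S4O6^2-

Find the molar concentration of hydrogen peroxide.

0.212 M

n(S2O3^2-) = 0.0402 × 0.206 = 8.28 × 10^-3 mol
n(I2) = n(S2O3^2-)/2 = 4.14 × 10^-3 mol
n(H2O2) in the aliquot = 4.14 × 10^-3 mol (1:1 ratio)
[H2O2] = 4.14 × 10^-3 / 0.0195 = 0.212 mol/L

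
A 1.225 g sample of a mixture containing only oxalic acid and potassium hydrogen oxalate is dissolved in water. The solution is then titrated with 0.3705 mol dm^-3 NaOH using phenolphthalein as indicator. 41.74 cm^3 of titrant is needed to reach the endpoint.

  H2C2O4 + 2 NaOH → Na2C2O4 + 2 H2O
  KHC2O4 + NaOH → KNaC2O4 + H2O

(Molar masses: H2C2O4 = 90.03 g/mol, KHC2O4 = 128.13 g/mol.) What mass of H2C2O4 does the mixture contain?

0.4097 g

n(NaOH) = 0.04174 × 0.3705 = 0.01546 mol
Let x = n(H2C2O4), y = n(KHC2O4).
Titrant: 2x + 1y = 0.01546;  mass: 90.03x + 128.13y = 1.225
Solving, x = 4.551 × 10^-3 mol, y = 6.363 × 10^-3 mol
mass of H2C2O4 = 4.551 × 10^-3 × 90.03 = 0.4097 g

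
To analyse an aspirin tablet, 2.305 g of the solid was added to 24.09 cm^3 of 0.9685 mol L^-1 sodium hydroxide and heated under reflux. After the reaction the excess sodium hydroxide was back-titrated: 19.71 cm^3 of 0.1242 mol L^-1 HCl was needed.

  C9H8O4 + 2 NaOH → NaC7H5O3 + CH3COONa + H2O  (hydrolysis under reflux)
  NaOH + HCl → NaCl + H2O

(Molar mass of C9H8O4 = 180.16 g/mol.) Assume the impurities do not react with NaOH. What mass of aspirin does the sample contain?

n(NaOH) added = 0.02409 × 0.9685 = 0.02333 mol
n(HCl) used in back-titration = 0.01971 × 0.1242 = 2.448 × 10^-3 mol
n(NaOH) left over = 2.448 × 10^-3 mol (1:1 ratio)
n(NaOH) consumed by analyte = 0.02333 − 2.448 × 10^-3 = 0.02088 mol
From the 1:2 ratio, n(C9H8O4) = 1/2 × 0.02088 = 0.01044 mol
mass of C9H8O4 = 0.01044 × 180.16 = 1.881 g

1.881 g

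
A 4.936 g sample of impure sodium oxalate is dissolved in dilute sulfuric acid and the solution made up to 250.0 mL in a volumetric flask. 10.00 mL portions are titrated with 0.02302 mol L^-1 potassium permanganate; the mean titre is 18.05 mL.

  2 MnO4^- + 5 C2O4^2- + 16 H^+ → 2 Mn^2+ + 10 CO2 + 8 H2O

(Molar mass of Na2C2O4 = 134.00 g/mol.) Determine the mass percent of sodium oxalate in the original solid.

n(KMnO4) per titration = 0.01805 × 0.02302 = 4.155 × 10^-4 mol
From the 5:2 ratio, n(Na2C2O4) in each aliquot = 5/2 × 4.155 × 10^-4 = 1.039 × 10^-3 mol
n(Na2C2O4) in the whole flask = 1.039 × 10^-3 × 250.0/10.00 = 0.02597 mol
mass of Na2C2O4 = 0.02597 × 134.00 = 3.480 g
% Na2C2O4 = 3.480 / 4.936 × 100 = 70.50 %

70.50 %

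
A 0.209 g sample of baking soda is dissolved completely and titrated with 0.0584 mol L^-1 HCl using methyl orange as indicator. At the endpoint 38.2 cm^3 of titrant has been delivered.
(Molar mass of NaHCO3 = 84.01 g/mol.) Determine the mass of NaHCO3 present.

NaHCO3 + HCl → NaCl + H2O + CO2
n(HCl) = 0.0382 L × 0.0584 mol/L = 2.23 × 10^-3 mol
n(NaHCO3) = 2.23 × 10^-3 mol (1:1 ratio)
mass of NaHCO3 = 2.23 × 10^-3 × 84.01 g/mol = 0.187 g

0.187 g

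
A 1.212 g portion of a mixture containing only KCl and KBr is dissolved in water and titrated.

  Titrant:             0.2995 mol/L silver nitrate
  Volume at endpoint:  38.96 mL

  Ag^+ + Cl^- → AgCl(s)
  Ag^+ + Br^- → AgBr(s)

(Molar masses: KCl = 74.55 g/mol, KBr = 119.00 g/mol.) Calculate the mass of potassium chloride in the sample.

0.2961 g

n(AgNO3) = 0.03896 × 0.2995 = 0.01167 mol
Let x = n(KCl), y = n(KBr).
Titrant: 1x + 1y = 0.01167;  mass: 74.55x + 119.00y = 1.212
Solving, x = 3.972 × 10^-3 mol, y = 7.697 × 10^-3 mol
mass of KCl = 3.972 × 10^-3 × 74.55 = 0.2961 g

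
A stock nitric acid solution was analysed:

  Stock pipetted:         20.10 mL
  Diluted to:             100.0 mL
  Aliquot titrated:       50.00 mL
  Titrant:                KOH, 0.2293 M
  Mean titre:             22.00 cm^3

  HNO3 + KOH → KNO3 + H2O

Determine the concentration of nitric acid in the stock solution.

0.5020 M

n(KOH) = 0.02200 × 0.2293 = 5.045 × 10^-3 mol
n(HNO3) in the aliquot = 5.045 × 10^-3 mol (1:1 ratio)
[HNO3]_dilute = 5.045 × 10^-3 / 0.05000 = 0.1009 mol/L
Dilution factor = 100.0 / 20.10 = 4.975
[HNO3]_stock = 0.1009 × 4.975 = 0.5020 mol/L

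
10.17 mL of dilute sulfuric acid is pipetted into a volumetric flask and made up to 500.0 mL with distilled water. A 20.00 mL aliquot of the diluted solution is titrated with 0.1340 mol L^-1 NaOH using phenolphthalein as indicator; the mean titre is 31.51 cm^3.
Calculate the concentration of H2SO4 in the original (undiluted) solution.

H2SO4 + 2 NaOH → Na2SO4 + 2 H2O
n(NaOH) = 0.03151 × 0.1340 = 4.222 × 10^-3 mol
From the 1:2 ratio, n(H2SO4) in the aliquot = 1/2 × 4.222 × 10^-3 = 2.111 × 10^-3 mol
[H2SO4]_dilute = 2.111 × 10^-3 / 0.02000 = 0.1056 mol/L
Dilution factor = 500.0 / 10.17 = 49.16
[H2SO4]_stock = 0.1056 × 49.16 = 5.190 mol/L

5.190 mol/L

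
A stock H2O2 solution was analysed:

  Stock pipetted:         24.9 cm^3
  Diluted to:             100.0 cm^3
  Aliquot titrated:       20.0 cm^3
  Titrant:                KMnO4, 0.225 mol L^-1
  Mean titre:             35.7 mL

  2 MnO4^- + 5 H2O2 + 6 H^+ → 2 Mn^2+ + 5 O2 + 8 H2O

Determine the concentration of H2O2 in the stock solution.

4.03 mol/L

n(KMnO4) = 0.0357 × 0.225 = 8.03 × 10^-3 mol
From the 5:2 ratio, n(H2O2) in the aliquot = 5/2 × 8.03 × 10^-3 = 0.0201 mol
[H2O2]_dilute = 0.0201 / 0.0200 = 1.00 mol/L
Dilution factor = 100.0 / 24.9 = 4.016
[H2O2]_stock = 1.00 × 4.016 = 4.03 mol/L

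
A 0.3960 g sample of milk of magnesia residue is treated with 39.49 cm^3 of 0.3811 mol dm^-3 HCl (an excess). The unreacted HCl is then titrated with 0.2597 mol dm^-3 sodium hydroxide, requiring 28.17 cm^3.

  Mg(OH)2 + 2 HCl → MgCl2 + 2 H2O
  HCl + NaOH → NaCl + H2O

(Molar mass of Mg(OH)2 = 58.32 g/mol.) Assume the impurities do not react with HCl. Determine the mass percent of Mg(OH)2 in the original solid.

56.95 %

n(HCl) added = 0.03949 × 0.3811 = 0.01505 mol
n(NaOH) used in back-titration = 0.02817 × 0.2597 = 7.316 × 10^-3 mol
n(HCl) left over = 7.316 × 10^-3 mol (1:1 ratio)
n(HCl) consumed by analyte = 0.01505 − 7.316 × 10^-3 = 7.734 × 10^-3 mol
From the 1:2 ratio, n(Mg(OH)2) = 1/2 × 7.734 × 10^-3 = 3.867 × 10^-3 mol
mass of Mg(OH)2 = 3.867 × 10^-3 × 58.32 = 0.2255 g
% Mg(OH)2 = 0.2255 / 0.3960 × 100 = 56.95 %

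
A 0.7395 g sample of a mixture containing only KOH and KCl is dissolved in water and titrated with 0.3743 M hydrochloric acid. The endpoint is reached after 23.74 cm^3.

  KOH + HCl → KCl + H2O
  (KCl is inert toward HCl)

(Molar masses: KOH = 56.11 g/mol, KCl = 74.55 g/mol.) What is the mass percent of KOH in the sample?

67.42 %

n(HCl) = 0.02374 × 0.3743 = 8.886 × 10^-3 mol
Let x = n(KOH), y = n(KCl).
Titrant: 1x = 8.886 × 10^-3;  mass: 56.11x + 74.55y = 0.7395
Solving, x = 8.886 × 10^-3 mol, y = 3.232 × 10^-3 mol
mass of KOH = 8.886 × 10^-3 × 56.11 = 0.4986 g
% KOH = 0.4986 / 0.7395 × 100 = 67.42 %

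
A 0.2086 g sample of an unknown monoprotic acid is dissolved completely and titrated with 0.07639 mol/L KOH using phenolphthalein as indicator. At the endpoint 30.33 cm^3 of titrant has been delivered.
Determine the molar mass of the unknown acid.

n(KOH) = 0.03033 L × 0.07639 mol/L = 2.317 × 10^-3 mol
n(HA) = 2.317 × 10^-3 mol (1:1 ratio)
M = m / n = 0.2086 g / 2.317 × 10^-3 mol = 90.03 g/mol

90.03 g/mol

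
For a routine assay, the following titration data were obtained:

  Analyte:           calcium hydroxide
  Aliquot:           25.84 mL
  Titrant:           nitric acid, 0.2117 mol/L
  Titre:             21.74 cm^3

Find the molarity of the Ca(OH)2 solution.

Ca(OH)2 + 2 HNO3 → Ca(NO3)2 + 2 H2O
n(HNO3) = 0.02174 L × 0.2117 mol/L = 4.602 × 10^-3 mol
From the 1:2 mole ratio, n(Ca(OH)2) = 1/2 × 4.602 × 10^-3 = 2.301 × 10^-3 mol
[Ca(OH)2] = 2.301 × 10^-3 mol / 0.02584 L = 0.08905 mol/L

0.08905 mol/L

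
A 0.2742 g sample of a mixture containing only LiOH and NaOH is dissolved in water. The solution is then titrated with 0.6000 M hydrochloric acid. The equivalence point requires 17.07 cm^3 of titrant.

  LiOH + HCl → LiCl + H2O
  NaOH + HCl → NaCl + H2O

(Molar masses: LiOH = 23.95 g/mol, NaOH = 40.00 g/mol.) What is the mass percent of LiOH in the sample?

73.73 %

n(HCl) = 0.01707 × 0.6000 = 0.01024 mol
Let x = n(LiOH), y = n(NaOH).
Titrant: 1x + 1y = 0.01024;  mass: 23.95x + 40.00y = 0.2742
Solving, x = 8.441 × 10^-3 mol, y = 1.801 × 10^-3 mol
mass of LiOH = 8.441 × 10^-3 × 23.95 = 0.2022 g
% LiOH = 0.2022 / 0.2742 × 100 = 73.73 %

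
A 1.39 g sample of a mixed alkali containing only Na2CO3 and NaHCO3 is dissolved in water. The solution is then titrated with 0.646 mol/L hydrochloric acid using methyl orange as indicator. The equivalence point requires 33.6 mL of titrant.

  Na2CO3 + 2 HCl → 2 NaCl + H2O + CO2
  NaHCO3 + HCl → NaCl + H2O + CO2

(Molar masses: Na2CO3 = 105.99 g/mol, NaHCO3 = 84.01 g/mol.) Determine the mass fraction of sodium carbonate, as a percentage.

53.3 %

n(HCl) = 0.0336 × 0.646 = 0.0217 mol
Let x = n(Na2CO3), y = n(NaHCO3).
Titrant: 2x + 1y = 0.0217;  mass: 105.99x + 84.01y = 1.39
Solving, x = 6.99 × 10^-3 mol, y = 7.73 × 10^-3 mol
mass of Na2CO3 = 6.99 × 10^-3 × 105.99 = 0.741 g
% Na2CO3 = 0.741 / 1.39 × 100 = 53.3 %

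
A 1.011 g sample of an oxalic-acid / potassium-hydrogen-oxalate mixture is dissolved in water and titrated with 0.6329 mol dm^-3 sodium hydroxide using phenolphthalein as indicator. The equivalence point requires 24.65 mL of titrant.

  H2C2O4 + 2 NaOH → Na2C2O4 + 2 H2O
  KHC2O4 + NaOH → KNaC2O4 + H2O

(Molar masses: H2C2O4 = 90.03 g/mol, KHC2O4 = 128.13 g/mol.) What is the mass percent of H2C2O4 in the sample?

52.93 %

n(NaOH) = 0.02465 × 0.6329 = 0.01560 mol
Let x = n(H2C2O4), y = n(KHC2O4).
Titrant: 2x + 1y = 0.01560;  mass: 90.03x + 128.13y = 1.011
Solving, x = 5.943 × 10^-3 mol, y = 3.714 × 10^-3 mol
mass of H2C2O4 = 5.943 × 10^-3 × 90.03 = 0.5351 g
% H2C2O4 = 0.5351 / 1.011 × 100 = 52.93 %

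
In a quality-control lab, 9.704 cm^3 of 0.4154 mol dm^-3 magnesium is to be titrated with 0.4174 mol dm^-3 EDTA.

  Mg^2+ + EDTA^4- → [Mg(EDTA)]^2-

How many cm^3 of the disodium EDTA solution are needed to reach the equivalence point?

n(Mg2+) = 0.009704 L × 0.4154 mol/L = 4.031 × 10^-3 mol
n(EDTA) = 4.031 × 10^-3 mol (1:1 stoichiometry)
V(EDTA) = 4.031 × 10^-3 mol / 0.4174 mol/L = 0.009658 L = 9.658 mL

9.658 mL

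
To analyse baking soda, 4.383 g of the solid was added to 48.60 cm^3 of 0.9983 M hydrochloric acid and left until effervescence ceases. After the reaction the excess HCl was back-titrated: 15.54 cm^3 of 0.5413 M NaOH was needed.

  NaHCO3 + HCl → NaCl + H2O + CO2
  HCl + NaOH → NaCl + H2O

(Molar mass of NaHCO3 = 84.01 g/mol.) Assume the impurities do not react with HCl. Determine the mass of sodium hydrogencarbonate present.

3.369 g

n(HCl) added = 0.04860 × 0.9983 = 0.04852 mol
n(NaOH) used in back-titration = 0.01554 × 0.5413 = 8.412 × 10^-3 mol
n(HCl) left over = 8.412 × 10^-3 mol (1:1 ratio)
n(HCl) consumed by analyte = 0.04852 − 8.412 × 10^-3 = 0.04011 mol
n(NaHCO3) = 0.04011 mol (1:1 ratio)
mass of NaHCO3 = 0.04011 × 84.01 = 3.369 g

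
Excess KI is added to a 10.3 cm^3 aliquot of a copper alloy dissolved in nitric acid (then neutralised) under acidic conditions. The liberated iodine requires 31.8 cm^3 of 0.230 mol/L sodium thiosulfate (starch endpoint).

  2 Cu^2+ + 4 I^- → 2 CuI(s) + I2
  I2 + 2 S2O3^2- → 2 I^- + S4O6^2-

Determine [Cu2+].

n(S2O3^2-) = 0.0318 × 0.230 = 7.31 × 10^-3 mol
n(I2) = n(S2O3^2-)/2 = 3.66 × 10^-3 mol
From the 2:1 ratio, n(Cu2+) in the aliquot = 2/1 × 3.66 × 10^-3 = 7.31 × 10^-3 mol
[Cu2+] = 7.31 × 10^-3 / 0.0103 = 0.710 mol/L

0.710 mol/L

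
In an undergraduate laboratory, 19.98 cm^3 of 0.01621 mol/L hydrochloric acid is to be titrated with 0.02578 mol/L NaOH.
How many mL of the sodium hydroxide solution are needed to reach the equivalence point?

HCl + NaOH → NaCl + H2O
n(HCl) = 0.01998 L × 0.01621 mol/L = 3.239 × 10^-4 mol
n(NaOH) = 3.239 × 10^-4 mol (1:1 stoichiometry)
V(NaOH) = 3.239 × 10^-4 mol / 0.02578 mol/L = 0.01256 L = 12.56 mL

12.56 mL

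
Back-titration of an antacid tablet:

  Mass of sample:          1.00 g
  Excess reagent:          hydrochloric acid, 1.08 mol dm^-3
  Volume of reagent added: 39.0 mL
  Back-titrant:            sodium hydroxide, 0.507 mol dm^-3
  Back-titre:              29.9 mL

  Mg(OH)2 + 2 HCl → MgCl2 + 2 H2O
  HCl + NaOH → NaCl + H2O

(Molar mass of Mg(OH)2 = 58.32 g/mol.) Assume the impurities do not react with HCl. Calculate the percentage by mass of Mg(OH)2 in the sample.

n(HCl) added = 0.0390 × 1.08 = 0.0421 mol
n(NaOH) used in back-titration = 0.0299 × 0.507 = 0.0152 mol
n(HCl) left over = 0.0152 mol (1:1 ratio)
n(HCl) consumed by analyte = 0.0421 − 0.0152 = 0.0270 mol
From the 1:2 ratio, n(Mg(OH)2) = 1/2 × 0.0270 = 0.0135 mol
mass of Mg(OH)2 = 0.0135 × 58.32 = 0.786 g
% Mg(OH)2 = 0.786 / 1.00 × 100 = 78.6 %

78.6 %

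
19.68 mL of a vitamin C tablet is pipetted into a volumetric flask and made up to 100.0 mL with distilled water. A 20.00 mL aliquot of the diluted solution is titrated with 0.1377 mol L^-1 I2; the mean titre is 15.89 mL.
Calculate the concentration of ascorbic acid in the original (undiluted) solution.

0.5559 mol/L

C6H8O6 + I2 → C6H6O6 + 2 HI
n(I2) = 0.01589 × 0.1377 = 2.188 × 10^-3 mol
n(C6H8O6) in the aliquot = 2.188 × 10^-3 mol (1:1 ratio)
[C6H8O6]_dilute = 2.188 × 10^-3 / 0.02000 = 0.1094 mol/L
Dilution factor = 100.0 / 19.68 = 5.081
[C6H8O6]_stock = 0.1094 × 5.081 = 0.5559 mol/L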